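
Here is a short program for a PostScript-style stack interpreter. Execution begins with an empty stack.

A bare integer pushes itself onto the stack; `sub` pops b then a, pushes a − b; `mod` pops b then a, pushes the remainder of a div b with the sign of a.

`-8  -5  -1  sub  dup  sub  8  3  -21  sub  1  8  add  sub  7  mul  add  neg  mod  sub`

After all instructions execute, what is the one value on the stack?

-8  -> -8
-5  -> -8 -5
-1  -> -8 -5 -1
sub -> -8 -4
dup -> -8 -4 -4
sub -> -8 0
8   -> -8 0 8
3   -> -8 0 8 3
-21 -> -8 0 8 3 -21
sub -> -8 0 8 24
1   -> -8 0 8 24 1
8   -> -8 0 8 24 1 8
add -> -8 0 8 24 9
sub -> -8 0 8 15
7   -> -8 0 8 15 7
mul -> -8 0 8 105
add -> -8 0 113
neg -> -8 0 -113
mod -> -8 0
sub -> -8

-8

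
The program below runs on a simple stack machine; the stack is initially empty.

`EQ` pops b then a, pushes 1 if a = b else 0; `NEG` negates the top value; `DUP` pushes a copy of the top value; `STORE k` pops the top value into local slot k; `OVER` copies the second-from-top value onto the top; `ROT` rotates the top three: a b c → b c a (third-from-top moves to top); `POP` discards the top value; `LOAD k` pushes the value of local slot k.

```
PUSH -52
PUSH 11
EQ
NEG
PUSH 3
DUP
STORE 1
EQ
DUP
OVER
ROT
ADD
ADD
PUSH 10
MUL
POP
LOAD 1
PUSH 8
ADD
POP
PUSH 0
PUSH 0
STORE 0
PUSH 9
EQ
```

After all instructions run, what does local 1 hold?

3

PUSH -52 -> [-52]
PUSH 11  -> [-52, 11]
EQ       -> [0]
NEG      -> [0]
PUSH 3   -> [0, 3]
DUP      -> [0, 3, 3]
STORE 1  -> [0, 3]
EQ       -> [0]
DUP      -> [0, 0]
OVER     -> [0, 0, 0]
ROT      -> [0, 0, 0]
ADD      -> [0, 0]
ADD      -> [0]
PUSH 10  -> [0, 10]
MUL      -> [0]
POP      -> []
LOAD 1   -> [3]
PUSH 8   -> [3, 8]
ADD      -> [11]
POP      -> []
PUSH 0   -> [0]
PUSH 0   -> [0, 0]
STORE 0  -> [0]
PUSH 9   -> [0, 9]
EQ       -> [0]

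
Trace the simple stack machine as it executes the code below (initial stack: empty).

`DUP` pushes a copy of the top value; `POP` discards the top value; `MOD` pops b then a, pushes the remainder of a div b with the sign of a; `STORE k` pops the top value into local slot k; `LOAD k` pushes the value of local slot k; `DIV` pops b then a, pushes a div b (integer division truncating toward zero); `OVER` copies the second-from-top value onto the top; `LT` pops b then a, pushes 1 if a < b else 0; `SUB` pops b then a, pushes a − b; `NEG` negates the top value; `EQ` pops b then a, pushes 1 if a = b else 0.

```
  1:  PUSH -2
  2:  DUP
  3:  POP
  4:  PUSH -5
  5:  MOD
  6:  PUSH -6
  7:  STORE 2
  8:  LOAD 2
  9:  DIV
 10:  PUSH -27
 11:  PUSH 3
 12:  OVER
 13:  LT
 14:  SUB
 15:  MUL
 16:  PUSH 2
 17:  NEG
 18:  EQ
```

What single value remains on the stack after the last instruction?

0

PUSH -2  : [-2]
DUP      : [-2, -2]
POP      : [-2]
PUSH -5  : [-2, -5]
MOD      : [-2]
PUSH -6  : [-2, -6]
STORE 2  : [-2]
LOAD 2   : [-2, -6]
DIV      : [0]
PUSH -27 : [0, -27]
PUSH 3   : [0, -27, 3]
OVER     : [0, -27, 3, -27]
LT       : [0, -27, 0]
SUB      : [0, -27]
MUL      : [0]
PUSH 2   : [0, 2]
NEG      : [0, -2]
EQ       : [0]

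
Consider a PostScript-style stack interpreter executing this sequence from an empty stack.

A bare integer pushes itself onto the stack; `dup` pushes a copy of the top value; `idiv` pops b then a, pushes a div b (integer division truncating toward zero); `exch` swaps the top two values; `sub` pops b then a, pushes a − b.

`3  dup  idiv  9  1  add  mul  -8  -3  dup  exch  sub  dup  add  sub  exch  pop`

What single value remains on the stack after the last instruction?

3    -> 3
dup  -> 3 3
idiv -> 1
9    -> 1 9
1    -> 1 9 1
add  -> 1 10
mul  -> 10
-8   -> 10 -8
-3   -> 10 -8 -3
dup  -> 10 -8 -3 -3
exch -> 10 -8 -3 -3
sub  -> 10 -8 0
dup  -> 10 -8 0 0
add  -> 10 -8 0
sub  -> 10 -8
exch -> -8 10
pop  -> -8

-8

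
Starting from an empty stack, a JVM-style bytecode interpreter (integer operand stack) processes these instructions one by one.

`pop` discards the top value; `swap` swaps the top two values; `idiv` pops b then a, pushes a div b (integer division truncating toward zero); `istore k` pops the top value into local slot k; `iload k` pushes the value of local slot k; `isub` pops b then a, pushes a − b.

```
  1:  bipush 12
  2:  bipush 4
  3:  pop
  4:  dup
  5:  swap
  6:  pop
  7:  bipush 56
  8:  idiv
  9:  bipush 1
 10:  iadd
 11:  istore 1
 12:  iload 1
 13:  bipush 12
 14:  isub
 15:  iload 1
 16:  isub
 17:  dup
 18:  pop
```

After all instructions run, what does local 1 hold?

1

bipush 12 : 12
bipush 4  : 12 4
pop       : 12
dup       : 12 12
swap      : 12 12
pop       : 12
bipush 56 : 12 56
idiv      : 0
bipush 1  : 0 1
iadd      : 1
istore 1  : (empty)
iload 1   : 1
bipush 12 : 1 12
isub      : -11
iload 1   : -11 1
isub      : -12
dup       : -12 -12
pop       : -12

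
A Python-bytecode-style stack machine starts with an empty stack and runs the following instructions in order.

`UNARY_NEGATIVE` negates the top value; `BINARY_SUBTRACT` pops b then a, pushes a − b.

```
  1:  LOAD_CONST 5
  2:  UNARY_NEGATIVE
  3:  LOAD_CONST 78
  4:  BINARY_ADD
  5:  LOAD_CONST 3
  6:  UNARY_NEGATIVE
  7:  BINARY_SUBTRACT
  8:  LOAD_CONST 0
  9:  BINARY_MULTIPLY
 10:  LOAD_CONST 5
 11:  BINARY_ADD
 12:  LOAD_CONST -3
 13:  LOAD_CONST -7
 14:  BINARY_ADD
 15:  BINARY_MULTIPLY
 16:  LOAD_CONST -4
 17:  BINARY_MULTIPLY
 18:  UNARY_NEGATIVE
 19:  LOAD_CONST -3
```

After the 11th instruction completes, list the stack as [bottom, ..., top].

LOAD_CONST 5    -> [5]
UNARY_NEGATIVE  -> [-5]
LOAD_CONST 78   -> [-5, 78]
BINARY_ADD      -> [73]
LOAD_CONST 3    -> [73, 3]
UNARY_NEGATIVE  -> [73, -3]
BINARY_SUBTRACT -> [76]
LOAD_CONST 0    -> [76, 0]
BINARY_MULTIPLY -> [0]
LOAD_CONST 5    -> [0, 5]
BINARY_ADD      -> [5]

[5]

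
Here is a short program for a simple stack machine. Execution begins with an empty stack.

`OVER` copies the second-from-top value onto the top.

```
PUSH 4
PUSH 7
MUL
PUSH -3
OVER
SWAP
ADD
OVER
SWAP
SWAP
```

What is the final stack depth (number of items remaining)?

PUSH 4  → [4]
PUSH 7  → [4, 7]
MUL     → [28]
PUSH -3 → [28, -3]
OVER    → [28, -3, 28]
SWAP    → [28, 28, -3]
ADD     → [28, 25]
OVER    → [28, 25, 28]
SWAP    → [28, 28, 25]
SWAP    → [28, 25, 28]

3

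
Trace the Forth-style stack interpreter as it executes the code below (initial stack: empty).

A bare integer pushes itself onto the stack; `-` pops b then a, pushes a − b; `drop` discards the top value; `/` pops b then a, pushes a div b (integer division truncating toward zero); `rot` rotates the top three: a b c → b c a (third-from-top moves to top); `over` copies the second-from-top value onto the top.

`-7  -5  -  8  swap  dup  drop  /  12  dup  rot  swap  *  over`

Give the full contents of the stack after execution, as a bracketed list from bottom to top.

-7   -> [-7]
-5   -> [-7, -5]
-    -> [-2]
8    -> [-2, 8]
swap -> [8, -2]
dup  -> [8, -2, -2]
drop -> [8, -2]
/    -> [-4]
12   -> [-4, 12]
dup  -> [-4, 12, 12]
rot  -> [12, 12, -4]
swap -> [12, -4, 12]
*    -> [12, -48]
over -> [12, -48, 12]

[12, -48, 12]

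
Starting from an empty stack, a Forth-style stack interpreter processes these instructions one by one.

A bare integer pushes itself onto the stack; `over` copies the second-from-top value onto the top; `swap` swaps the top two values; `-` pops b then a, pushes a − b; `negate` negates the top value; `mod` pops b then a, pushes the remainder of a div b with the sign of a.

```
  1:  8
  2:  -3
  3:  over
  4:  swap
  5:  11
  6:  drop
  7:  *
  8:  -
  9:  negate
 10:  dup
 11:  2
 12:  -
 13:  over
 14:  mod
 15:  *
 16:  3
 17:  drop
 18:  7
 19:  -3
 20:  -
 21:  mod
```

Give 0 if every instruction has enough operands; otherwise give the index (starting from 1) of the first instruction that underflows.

8      → [8]
-3     → [8, -3]
over   → [8, -3, 8]
swap   → [8, 8, -3]
11     → [8, 8, -3, 11]
drop   → [8, 8, -3]
*      → [8, -24]
-      → [32]
negate → [-32]
dup    → [-32, -32]
2      → [-32, -32, 2]
-      → [-32, -34]
over   → [-32, -34, -32]
mod    → [-32, -2]
*      → [64]
3      → [64, 3]
drop   → [64]
7      → [64, 7]
-3     → [64, 7, -3]
-      → [64, 10]
mod    → [4]

0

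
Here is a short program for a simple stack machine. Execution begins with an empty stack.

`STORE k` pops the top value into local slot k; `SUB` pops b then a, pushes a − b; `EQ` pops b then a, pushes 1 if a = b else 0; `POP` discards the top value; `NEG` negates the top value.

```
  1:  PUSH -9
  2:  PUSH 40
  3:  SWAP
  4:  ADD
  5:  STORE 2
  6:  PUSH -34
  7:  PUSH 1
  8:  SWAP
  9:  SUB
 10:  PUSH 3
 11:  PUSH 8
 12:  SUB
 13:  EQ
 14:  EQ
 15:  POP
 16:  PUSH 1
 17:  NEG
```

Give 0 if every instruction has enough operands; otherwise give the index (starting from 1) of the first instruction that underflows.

14

PUSH -9   [-9]
PUSH 40   [-9, 40]
SWAP      [40, -9]
ADD       [31]
STORE 2   []
PUSH -34  [-34]
PUSH 1    [-34, 1]
SWAP      [1, -34]
SUB       [35]
PUSH 3    [35, 3]
PUSH 8    [35, 3, 8]
SUB       [35, -5]
EQ        [0]
EQ  — needs 2 operands, stack has 1 → underflow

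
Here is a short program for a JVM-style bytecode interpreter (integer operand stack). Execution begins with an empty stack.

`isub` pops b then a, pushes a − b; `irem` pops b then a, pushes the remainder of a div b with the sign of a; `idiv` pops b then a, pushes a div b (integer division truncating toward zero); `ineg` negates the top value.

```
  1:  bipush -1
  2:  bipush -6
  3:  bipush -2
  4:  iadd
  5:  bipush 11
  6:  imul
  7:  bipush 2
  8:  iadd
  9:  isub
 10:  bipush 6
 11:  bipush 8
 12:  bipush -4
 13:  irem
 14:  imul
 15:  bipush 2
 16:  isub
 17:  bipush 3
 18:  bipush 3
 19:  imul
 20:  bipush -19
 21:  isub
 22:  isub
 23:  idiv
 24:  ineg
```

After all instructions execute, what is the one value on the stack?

bipush -1  : [-1]
bipush -6  : [-1, -6]
bipush -2  : [-1, -6, -2]
iadd       : [-1, -8]
bipush 11  : [-1, -8, 11]
imul       : [-1, -88]
bipush 2   : [-1, -88, 2]
iadd       : [-1, -86]
isub       : [85]
bipush 6   : [85, 6]
bipush 8   : [85, 6, 8]
bipush -4  : [85, 6, 8, -4]
irem       : [85, 6, 0]
imul       : [85, 0]
bipush 2   : [85, 0, 2]
isub       : [85, -2]
bipush 3   : [85, -2, 3]
bipush 3   : [85, -2, 3, 3]
imul       : [85, -2, 9]
bipush -19 : [85, -2, 9, -19]
isub       : [85, -2, 28]
isub       : [85, -30]
idiv       : [-2]
ineg       : [2]

2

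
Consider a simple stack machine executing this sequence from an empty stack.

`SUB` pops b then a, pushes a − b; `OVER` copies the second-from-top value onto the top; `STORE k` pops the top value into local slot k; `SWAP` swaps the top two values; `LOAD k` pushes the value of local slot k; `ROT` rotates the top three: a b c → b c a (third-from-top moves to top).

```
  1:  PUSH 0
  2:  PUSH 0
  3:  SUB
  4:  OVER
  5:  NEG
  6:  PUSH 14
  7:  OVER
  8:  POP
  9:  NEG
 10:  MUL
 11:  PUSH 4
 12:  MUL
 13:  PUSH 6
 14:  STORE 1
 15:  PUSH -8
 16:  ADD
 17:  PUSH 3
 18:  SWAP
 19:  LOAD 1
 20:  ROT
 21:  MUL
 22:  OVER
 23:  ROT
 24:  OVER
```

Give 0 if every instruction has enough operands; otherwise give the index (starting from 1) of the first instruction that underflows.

4

PUSH 0 → 0
PUSH 0 → 0 0
SUB    → 0
OVER  — needs 2 operands, stack has 1 → underflow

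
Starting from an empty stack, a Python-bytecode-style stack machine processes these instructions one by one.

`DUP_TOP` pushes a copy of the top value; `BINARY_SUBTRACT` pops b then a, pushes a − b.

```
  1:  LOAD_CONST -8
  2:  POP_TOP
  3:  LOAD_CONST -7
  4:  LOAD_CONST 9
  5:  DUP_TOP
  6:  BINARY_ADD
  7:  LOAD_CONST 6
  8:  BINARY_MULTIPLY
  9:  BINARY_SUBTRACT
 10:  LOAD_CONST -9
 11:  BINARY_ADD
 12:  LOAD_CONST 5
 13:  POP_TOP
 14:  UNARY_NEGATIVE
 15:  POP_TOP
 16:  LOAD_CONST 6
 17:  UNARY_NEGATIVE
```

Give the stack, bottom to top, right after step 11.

LOAD_CONST -8   → -8
POP_TOP         → (empty)
LOAD_CONST -7   → -7
LOAD_CONST 9    → -7 9
DUP_TOP         → -7 9 9
BINARY_ADD      → -7 18
LOAD_CONST 6    → -7 18 6
BINARY_MULTIPLY → -7 108
BINARY_SUBTRACT → -115
LOAD_CONST -9   → -115 -9
BINARY_ADD      → -124

[-124]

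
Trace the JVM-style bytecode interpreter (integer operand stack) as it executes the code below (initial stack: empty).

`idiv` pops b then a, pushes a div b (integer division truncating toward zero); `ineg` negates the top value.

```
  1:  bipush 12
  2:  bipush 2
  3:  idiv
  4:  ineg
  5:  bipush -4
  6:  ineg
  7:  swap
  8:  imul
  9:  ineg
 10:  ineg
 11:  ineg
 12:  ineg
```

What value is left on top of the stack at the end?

-24

bipush 12 -> 12
bipush 2  -> 12 2
idiv      -> 6
ineg      -> -6
bipush -4 -> -6 -4
ineg      -> -6 4
swap      -> 4 -6
imul      -> -24
ineg      -> 24
ineg      -> -24
ineg      -> 24
ineg      -> -24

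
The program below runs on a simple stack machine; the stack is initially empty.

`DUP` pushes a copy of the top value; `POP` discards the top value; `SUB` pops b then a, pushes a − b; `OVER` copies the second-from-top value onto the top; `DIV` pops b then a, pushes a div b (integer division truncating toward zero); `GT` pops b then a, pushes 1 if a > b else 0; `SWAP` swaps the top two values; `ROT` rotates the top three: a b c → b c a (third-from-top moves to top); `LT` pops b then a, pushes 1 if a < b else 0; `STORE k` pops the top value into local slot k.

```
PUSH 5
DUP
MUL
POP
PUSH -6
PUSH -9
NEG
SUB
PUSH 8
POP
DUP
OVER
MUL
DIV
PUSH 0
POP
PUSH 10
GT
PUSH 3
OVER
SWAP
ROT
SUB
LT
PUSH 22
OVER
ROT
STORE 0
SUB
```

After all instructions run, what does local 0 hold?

1

PUSH 5  → [5]
DUP     → [5, 5]
MUL     → [25]
POP     → []
PUSH -6 → [-6]
PUSH -9 → [-6, -9]
NEG     → [-6, 9]
SUB     → [-15]
PUSH 8  → [-15, 8]
POP     → [-15]
DUP     → [-15, -15]
OVER    → [-15, -15, -15]
MUL     → [-15, 225]
DIV     → [0]
PUSH 0  → [0, 0]
POP     → [0]
PUSH 10 → [0, 10]
GT      → [0]
PUSH 3  → [0, 3]
OVER    → [0, 3, 0]
SWAP    → [0, 0, 3]
ROT     → [0, 3, 0]
SUB     → [0, 3]
LT      → [1]
PUSH 22 → [1, 22]
OVER    → [1, 22, 1]
ROT     → [22, 1, 1]
STORE 0 → [22, 1]
SUB     → [21]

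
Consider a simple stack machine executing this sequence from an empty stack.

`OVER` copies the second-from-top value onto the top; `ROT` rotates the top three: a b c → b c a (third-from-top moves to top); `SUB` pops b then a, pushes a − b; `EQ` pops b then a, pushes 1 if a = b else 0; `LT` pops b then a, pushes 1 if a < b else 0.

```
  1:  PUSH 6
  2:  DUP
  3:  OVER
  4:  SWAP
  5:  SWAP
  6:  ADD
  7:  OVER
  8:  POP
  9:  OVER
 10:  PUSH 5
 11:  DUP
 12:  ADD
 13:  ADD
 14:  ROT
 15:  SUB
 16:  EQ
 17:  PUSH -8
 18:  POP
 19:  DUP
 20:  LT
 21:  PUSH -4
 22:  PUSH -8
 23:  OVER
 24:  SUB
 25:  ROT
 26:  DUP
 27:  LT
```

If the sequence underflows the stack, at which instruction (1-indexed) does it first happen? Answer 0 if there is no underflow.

PUSH 6   6
DUP      6 6
OVER     6 6 6
SWAP     6 6 6
SWAP     6 6 6
ADD      6 12
OVER     6 12 6
POP      6 12
OVER     6 12 6
PUSH 5   6 12 6 5
DUP      6 12 6 5 5
ADD      6 12 6 10
ADD      6 12 16
ROT      12 16 6
SUB      12 10
EQ       0
PUSH -8  0 -8
POP      0
DUP      0 0
LT       0
PUSH -4  0 -4
PUSH -8  0 -4 -8
OVER     0 -4 -8 -4
SUB      0 -4 -4
ROT      -4 -4 0
DUP      -4 -4 0 0
LT       -4 -4 0

0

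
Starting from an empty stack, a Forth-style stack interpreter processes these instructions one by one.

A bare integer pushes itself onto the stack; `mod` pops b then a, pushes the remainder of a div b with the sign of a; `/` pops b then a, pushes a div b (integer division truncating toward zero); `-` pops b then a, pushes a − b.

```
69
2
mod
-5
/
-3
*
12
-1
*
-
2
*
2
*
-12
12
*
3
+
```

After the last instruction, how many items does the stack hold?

2

69  : 69
2   : 69 2
mod : 1
-5  : 1 -5
/   : 0
-3  : 0 -3
*   : 0
12  : 0 12
-1  : 0 12 -1
*   : 0 -12
-   : 12
2   : 12 2
*   : 24
2   : 24 2
*   : 48
-12 : 48 -12
12  : 48 -12 12
*   : 48 -144
3   : 48 -144 3
+   : 48 -141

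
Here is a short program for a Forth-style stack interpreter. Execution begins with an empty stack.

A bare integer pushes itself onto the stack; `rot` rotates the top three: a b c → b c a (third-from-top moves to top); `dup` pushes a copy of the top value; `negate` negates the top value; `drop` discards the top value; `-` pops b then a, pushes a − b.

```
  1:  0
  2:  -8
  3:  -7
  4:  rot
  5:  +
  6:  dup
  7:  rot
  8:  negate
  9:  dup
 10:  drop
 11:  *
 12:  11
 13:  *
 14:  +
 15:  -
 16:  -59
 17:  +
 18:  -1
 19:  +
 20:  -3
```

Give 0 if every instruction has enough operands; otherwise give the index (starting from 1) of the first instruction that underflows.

15

0      → [0]
-8     → [0, -8]
-7     → [0, -8, -7]
rot    → [-8, -7, 0]
+      → [-8, -7]
dup    → [-8, -7, -7]
rot    → [-7, -7, -8]
negate → [-7, -7, 8]
dup    → [-7, -7, 8, 8]
drop   → [-7, -7, 8]
*      → [-7, -56]
11     → [-7, -56, 11]
*      → [-7, -616]
+      → [-623]
-  — needs 2 operands, stack has 1 → underflow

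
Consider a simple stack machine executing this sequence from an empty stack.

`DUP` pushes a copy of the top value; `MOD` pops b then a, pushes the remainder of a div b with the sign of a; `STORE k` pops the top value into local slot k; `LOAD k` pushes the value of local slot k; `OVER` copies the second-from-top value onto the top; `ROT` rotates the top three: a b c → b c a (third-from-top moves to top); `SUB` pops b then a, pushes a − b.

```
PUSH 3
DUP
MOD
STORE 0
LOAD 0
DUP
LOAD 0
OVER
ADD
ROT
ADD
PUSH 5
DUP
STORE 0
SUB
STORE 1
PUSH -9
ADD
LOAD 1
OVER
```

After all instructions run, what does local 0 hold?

5

PUSH 3  → [3]
DUP     → [3, 3]
MOD     → [0]
STORE 0 → []
LOAD 0  → [0]
DUP     → [0, 0]
LOAD 0  → [0, 0, 0]
OVER    → [0, 0, 0, 0]
ADD     → [0, 0, 0]
ROT     → [0, 0, 0]
ADD     → [0, 0]
PUSH 5  → [0, 0, 5]
DUP     → [0, 0, 5, 5]
STORE 0 → [0, 0, 5]
SUB     → [0, -5]
STORE 1 → [0]
PUSH -9 → [0, -9]
ADD     → [-9]
LOAD 1  → [-9, -5]
OVER    → [-9, -5, -9]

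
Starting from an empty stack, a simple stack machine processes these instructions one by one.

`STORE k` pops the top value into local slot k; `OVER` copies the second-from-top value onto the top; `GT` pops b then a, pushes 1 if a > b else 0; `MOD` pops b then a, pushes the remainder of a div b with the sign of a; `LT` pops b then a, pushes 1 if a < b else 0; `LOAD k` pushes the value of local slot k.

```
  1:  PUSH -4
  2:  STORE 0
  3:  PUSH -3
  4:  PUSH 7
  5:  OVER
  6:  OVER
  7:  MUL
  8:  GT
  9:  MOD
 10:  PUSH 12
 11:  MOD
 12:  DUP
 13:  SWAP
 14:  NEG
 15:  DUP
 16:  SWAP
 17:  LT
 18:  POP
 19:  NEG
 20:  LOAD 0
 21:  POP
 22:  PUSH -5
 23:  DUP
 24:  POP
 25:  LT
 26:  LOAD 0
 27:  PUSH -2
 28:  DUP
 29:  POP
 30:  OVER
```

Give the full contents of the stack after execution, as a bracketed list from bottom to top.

PUSH -4 : -4
STORE 0 : (empty)
PUSH -3 : -3
PUSH 7  : -3 7
OVER    : -3 7 -3
OVER    : -3 7 -3 7
MUL     : -3 7 -21
GT      : -3 1
MOD     : 0
PUSH 12 : 0 12
MOD     : 0
DUP     : 0 0
SWAP    : 0 0
NEG     : 0 0
DUP     : 0 0 0
SWAP    : 0 0 0
LT      : 0 0
POP     : 0
NEG     : 0
LOAD 0  : 0 -4
POP     : 0
PUSH -5 : 0 -5
DUP     : 0 -5 -5
POP     : 0 -5
LT      : 0
LOAD 0  : 0 -4
PUSH -2 : 0 -4 -2
DUP     : 0 -4 -2 -2
POP     : 0 -4 -2
OVER    : 0 -4 -2 -4

[0, -4, -2, -4]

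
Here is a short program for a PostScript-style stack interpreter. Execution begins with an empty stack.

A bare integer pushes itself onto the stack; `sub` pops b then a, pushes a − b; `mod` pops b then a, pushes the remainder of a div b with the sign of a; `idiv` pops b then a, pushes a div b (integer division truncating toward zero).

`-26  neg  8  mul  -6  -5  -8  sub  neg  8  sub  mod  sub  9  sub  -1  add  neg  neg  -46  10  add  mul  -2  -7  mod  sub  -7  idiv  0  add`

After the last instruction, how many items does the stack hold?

1

-26  : -26
neg  : 26
8    : 26 8
mul  : 208
-6   : 208 -6
-5   : 208 -6 -5
-8   : 208 -6 -5 -8
sub  : 208 -6 3
neg  : 208 -6 -3
8    : 208 -6 -3 8
sub  : 208 -6 -11
mod  : 208 -6
sub  : 214
9    : 214 9
sub  : 205
-1   : 205 -1
add  : 204
neg  : -204
neg  : 204
-46  : 204 -46
10   : 204 -46 10
add  : 204 -36
mul  : -7344
-2   : -7344 -2
-7   : -7344 -2 -7
mod  : -7344 -2
sub  : -7342
-7   : -7342 -7
idiv : 1048
0    : 1048 0
add  : 1048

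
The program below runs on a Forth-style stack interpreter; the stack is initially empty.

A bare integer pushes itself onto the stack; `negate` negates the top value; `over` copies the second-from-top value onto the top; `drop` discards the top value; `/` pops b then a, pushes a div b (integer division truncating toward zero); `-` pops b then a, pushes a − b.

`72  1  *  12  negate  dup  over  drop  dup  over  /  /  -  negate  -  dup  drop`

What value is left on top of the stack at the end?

72

72     -> [72]
1      -> [72, 1]
*      -> [72]
12     -> [72, 12]
negate -> [72, -12]
dup    -> [72, -12, -12]
over   -> [72, -12, -12, -12]
drop   -> [72, -12, -12]
dup    -> [72, -12, -12, -12]
over   -> [72, -12, -12, -12, -12]
/      -> [72, -12, -12, 1]
/      -> [72, -12, -12]
-      -> [72, 0]
negate -> [72, 0]
-      -> [72]
dup    -> [72, 72]
drop   -> [72]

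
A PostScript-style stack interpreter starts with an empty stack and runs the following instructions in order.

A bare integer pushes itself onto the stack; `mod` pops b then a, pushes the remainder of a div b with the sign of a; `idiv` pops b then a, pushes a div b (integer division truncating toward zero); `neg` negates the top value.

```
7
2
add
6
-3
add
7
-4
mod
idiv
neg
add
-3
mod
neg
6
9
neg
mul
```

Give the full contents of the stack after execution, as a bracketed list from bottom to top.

[-2, -54]

7    -> [7]
2    -> [7, 2]
add  -> [9]
6    -> [9, 6]
-3   -> [9, 6, -3]
add  -> [9, 3]
7    -> [9, 3, 7]
-4   -> [9, 3, 7, -4]
mod  -> [9, 3, 3]
idiv -> [9, 1]
neg  -> [9, -1]
add  -> [8]
-3   -> [8, -3]
mod  -> [2]
neg  -> [-2]
6    -> [-2, 6]
9    -> [-2, 6, 9]
neg  -> [-2, 6, -9]
mul  -> [-2, -54]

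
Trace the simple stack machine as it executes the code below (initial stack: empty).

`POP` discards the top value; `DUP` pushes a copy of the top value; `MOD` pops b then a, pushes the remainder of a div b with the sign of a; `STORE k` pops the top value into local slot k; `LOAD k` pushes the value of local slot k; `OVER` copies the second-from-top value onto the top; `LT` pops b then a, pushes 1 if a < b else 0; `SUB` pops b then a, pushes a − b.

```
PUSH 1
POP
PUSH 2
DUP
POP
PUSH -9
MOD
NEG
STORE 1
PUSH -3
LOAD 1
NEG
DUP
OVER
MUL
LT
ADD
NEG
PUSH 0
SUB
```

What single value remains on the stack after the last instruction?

2

PUSH 1   1
POP      (empty)
PUSH 2   2
DUP      2 2
POP      2
PUSH -9  2 -9
MOD      2
NEG      -2
STORE 1  (empty)
PUSH -3  -3
LOAD 1   -3 -2
NEG      -3 2
DUP      -3 2 2
OVER     -3 2 2 2
MUL      -3 2 4
LT       -3 1
ADD      -2
NEG      2
PUSH 0   2 0
SUB      2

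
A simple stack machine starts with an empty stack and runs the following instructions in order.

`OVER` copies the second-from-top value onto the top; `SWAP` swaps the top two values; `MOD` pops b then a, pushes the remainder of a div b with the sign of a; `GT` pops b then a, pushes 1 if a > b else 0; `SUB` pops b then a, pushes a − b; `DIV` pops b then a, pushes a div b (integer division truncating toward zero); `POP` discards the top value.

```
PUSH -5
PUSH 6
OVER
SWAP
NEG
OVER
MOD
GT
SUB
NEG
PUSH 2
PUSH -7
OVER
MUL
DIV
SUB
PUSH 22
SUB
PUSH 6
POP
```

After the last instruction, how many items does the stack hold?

PUSH -5  [-5]
PUSH 6   [-5, 6]
OVER     [-5, 6, -5]
SWAP     [-5, -5, 6]
NEG      [-5, -5, -6]
OVER     [-5, -5, -6, -5]
MOD      [-5, -5, -1]
GT       [-5, 0]
SUB      [-5]
NEG      [5]
PUSH 2   [5, 2]
PUSH -7  [5, 2, -7]
OVER     [5, 2, -7, 2]
MUL      [5, 2, -14]
DIV      [5, 0]
SUB      [5]
PUSH 22  [5, 22]
SUB      [-17]
PUSH 6   [-17, 6]
POP      [-17]

1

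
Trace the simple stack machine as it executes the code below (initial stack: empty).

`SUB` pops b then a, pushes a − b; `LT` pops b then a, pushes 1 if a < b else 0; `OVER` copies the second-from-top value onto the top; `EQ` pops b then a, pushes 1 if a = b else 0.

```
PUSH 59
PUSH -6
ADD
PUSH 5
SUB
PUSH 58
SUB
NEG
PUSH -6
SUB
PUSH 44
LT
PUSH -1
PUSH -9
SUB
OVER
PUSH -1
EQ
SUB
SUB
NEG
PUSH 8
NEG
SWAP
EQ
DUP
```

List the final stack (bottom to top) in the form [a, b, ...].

[0, 0]

PUSH 59  59
PUSH -6  59 -6
ADD      53
PUSH 5   53 5
SUB      48
PUSH 58  48 58
SUB      -10
NEG      10
PUSH -6  10 -6
SUB      16
PUSH 44  16 44
LT       1
PUSH -1  1 -1
PUSH -9  1 -1 -9
SUB      1 8
OVER     1 8 1
PUSH -1  1 8 1 -1
EQ       1 8 0
SUB      1 8
SUB      -7
NEG      7
PUSH 8   7 8
NEG      7 -8
SWAP     -8 7
EQ       0
DUP      0 0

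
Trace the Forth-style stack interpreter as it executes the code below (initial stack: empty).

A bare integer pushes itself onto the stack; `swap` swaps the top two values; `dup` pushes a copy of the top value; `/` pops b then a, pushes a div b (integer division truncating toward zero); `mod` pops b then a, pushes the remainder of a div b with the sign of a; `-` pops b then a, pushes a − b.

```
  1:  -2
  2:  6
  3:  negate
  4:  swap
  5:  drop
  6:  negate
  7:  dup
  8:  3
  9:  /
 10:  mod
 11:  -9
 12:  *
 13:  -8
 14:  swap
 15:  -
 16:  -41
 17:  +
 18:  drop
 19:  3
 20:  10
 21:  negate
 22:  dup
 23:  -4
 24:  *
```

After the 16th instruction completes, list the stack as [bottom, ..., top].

-2     → [-2]
6      → [-2, 6]
negate → [-2, -6]
swap   → [-6, -2]
drop   → [-6]
negate → [6]
dup    → [6, 6]
3      → [6, 6, 3]
/      → [6, 2]
mod    → [0]
-9     → [0, -9]
*      → [0]
-8     → [0, -8]
swap   → [-8, 0]
-      → [-8]
-41    → [-8, -41]

[-8, -41]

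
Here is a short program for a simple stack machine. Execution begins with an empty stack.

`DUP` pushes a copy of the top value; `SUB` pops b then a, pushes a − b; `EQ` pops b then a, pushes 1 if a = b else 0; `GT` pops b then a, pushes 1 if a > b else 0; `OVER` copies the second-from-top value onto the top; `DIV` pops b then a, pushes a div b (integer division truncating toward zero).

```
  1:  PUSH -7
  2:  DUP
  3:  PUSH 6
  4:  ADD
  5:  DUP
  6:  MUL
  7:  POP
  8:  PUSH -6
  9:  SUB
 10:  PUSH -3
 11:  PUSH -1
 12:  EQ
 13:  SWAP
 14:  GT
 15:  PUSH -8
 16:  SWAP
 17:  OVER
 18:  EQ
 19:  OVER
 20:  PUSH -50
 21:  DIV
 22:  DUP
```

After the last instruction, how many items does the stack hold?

PUSH -7  → [-7]
DUP      → [-7, -7]
PUSH 6   → [-7, -7, 6]
ADD      → [-7, -1]
DUP      → [-7, -1, -1]
MUL      → [-7, 1]
POP      → [-7]
PUSH -6  → [-7, -6]
SUB      → [-1]
PUSH -3  → [-1, -3]
PUSH -1  → [-1, -3, -1]
EQ       → [-1, 0]
SWAP     → [0, -1]
GT       → [1]
PUSH -8  → [1, -8]
SWAP     → [-8, 1]
OVER     → [-8, 1, -8]
EQ       → [-8, 0]
OVER     → [-8, 0, -8]
PUSH -50 → [-8, 0, -8, -50]
DIV      → [-8, 0, 0]
DUP      → [-8, 0, 0, 0]

4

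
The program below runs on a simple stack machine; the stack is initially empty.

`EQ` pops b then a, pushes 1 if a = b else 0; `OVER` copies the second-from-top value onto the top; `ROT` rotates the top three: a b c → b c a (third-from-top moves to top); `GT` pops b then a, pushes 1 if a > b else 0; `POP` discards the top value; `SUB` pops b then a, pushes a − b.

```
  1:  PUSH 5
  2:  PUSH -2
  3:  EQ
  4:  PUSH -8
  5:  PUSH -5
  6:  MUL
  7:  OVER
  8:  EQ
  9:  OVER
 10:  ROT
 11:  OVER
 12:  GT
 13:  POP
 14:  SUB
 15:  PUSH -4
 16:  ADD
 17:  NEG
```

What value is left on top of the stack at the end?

4

PUSH 5  → 5
PUSH -2 → 5 -2
EQ      → 0
PUSH -8 → 0 -8
PUSH -5 → 0 -8 -5
MUL     → 0 40
OVER    → 0 40 0
EQ      → 0 0
OVER    → 0 0 0
ROT     → 0 0 0
OVER    → 0 0 0 0
GT      → 0 0 0
POP     → 0 0
SUB     → 0
PUSH -4 → 0 -4
ADD     → -4
NEG     → 4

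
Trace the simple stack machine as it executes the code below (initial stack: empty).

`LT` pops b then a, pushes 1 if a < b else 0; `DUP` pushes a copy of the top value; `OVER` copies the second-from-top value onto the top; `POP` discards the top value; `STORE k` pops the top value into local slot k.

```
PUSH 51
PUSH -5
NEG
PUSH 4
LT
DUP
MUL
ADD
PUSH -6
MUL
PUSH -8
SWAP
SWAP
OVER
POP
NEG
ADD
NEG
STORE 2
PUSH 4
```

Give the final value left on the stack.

4

PUSH 51  [51]
PUSH -5  [51, -5]
NEG      [51, 5]
PUSH 4   [51, 5, 4]
LT       [51, 0]
DUP      [51, 0, 0]
MUL      [51, 0]
ADD      [51]
PUSH -6  [51, -6]
MUL      [-306]
PUSH -8  [-306, -8]
SWAP     [-8, -306]
SWAP     [-306, -8]
OVER     [-306, -8, -306]
POP      [-306, -8]
NEG      [-306, 8]
ADD      [-298]
NEG      [298]
STORE 2  []
PUSH 4   [4]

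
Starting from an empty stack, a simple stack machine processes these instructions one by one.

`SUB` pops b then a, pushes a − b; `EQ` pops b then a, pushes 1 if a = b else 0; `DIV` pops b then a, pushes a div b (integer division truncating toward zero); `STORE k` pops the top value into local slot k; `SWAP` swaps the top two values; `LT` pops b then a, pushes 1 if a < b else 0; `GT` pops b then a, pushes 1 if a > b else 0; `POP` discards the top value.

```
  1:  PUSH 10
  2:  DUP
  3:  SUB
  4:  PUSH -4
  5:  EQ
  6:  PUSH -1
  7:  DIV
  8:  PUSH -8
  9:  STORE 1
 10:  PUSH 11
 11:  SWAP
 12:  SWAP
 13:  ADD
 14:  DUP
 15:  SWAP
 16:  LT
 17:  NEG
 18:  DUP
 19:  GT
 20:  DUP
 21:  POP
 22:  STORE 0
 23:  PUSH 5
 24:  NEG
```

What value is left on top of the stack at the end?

-5

PUSH 10 : 10
DUP     : 10 10
SUB     : 0
PUSH -4 : 0 -4
EQ      : 0
PUSH -1 : 0 -1
DIV     : 0
PUSH -8 : 0 -8
STORE 1 : 0
PUSH 11 : 0 11
SWAP    : 11 0
SWAP    : 0 11
ADD     : 11
DUP     : 11 11
SWAP    : 11 11
LT      : 0
NEG     : 0
DUP     : 0 0
GT      : 0
DUP     : 0 0
POP     : 0
STORE 0 : (empty)
PUSH 5  : 5
NEG     : -5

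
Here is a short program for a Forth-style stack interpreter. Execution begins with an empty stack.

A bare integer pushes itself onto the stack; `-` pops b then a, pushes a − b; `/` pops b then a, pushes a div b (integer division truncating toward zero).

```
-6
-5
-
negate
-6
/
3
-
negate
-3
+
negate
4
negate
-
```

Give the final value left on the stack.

-6      [-6]
-5      [-6, -5]
-       [-1]
negate  [1]
-6      [1, -6]
/       [0]
3       [0, 3]
-       [-3]
negate  [3]
-3      [3, -3]
+       [0]
negate  [0]
4       [0, 4]
negate  [0, -4]
-       [4]

4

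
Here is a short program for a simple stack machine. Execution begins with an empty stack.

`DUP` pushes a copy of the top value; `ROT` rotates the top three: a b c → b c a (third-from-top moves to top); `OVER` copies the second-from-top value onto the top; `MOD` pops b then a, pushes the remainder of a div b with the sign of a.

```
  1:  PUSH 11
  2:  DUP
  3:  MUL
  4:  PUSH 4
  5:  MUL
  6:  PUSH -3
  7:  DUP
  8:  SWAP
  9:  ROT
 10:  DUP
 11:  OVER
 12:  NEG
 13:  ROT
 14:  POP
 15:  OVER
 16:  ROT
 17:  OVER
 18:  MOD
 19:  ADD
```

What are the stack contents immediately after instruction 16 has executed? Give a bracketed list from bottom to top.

[-3, -3, -484, 484, 484]

PUSH 11 → 11
DUP     → 11 11
MUL     → 121
PUSH 4  → 121 4
MUL     → 484
PUSH -3 → 484 -3
DUP     → 484 -3 -3
SWAP    → 484 -3 -3
ROT     → -3 -3 484
DUP     → -3 -3 484 484
OVER    → -3 -3 484 484 484
NEG     → -3 -3 484 484 -484
ROT     → -3 -3 484 -484 484
POP     → -3 -3 484 -484
OVER    → -3 -3 484 -484 484
ROT     → -3 -3 -484 484 484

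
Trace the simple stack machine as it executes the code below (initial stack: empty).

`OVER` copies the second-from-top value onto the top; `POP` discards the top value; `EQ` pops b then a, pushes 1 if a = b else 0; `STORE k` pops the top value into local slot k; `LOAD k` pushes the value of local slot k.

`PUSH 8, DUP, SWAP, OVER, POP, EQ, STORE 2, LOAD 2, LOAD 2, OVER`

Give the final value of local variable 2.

PUSH 8   [8]
DUP      [8, 8]
SWAP     [8, 8]
OVER     [8, 8, 8]
POP      [8, 8]
EQ       [1]
STORE 2  []
LOAD 2   [1]
LOAD 2   [1, 1]
OVER     [1, 1, 1]

1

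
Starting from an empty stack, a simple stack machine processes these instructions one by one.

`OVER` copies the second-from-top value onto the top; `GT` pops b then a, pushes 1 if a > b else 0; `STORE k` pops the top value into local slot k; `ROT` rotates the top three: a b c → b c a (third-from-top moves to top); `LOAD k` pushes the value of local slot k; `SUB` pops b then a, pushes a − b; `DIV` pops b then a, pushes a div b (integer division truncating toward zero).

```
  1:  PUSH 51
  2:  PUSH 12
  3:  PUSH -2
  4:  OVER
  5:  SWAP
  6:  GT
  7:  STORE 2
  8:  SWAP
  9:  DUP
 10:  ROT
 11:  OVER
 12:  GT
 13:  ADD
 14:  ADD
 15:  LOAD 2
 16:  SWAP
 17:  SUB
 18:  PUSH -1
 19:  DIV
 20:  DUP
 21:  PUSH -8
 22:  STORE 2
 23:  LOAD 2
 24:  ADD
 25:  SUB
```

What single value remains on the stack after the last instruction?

8

PUSH 51 : [51]
PUSH 12 : [51, 12]
PUSH -2 : [51, 12, -2]
OVER    : [51, 12, -2, 12]
SWAP    : [51, 12, 12, -2]
GT      : [51, 12, 1]
STORE 2 : [51, 12]
SWAP    : [12, 51]
DUP     : [12, 51, 51]
ROT     : [51, 51, 12]
OVER    : [51, 51, 12, 51]
GT      : [51, 51, 0]
ADD     : [51, 51]
ADD     : [102]
LOAD 2  : [102, 1]
SWAP    : [1, 102]
SUB     : [-101]
PUSH -1 : [-101, -1]
DIV     : [101]
DUP     : [101, 101]
PUSH -8 : [101, 101, -8]
STORE 2 : [101, 101]
LOAD 2  : [101, 101, -8]
ADD     : [101, 93]
SUB     : [8]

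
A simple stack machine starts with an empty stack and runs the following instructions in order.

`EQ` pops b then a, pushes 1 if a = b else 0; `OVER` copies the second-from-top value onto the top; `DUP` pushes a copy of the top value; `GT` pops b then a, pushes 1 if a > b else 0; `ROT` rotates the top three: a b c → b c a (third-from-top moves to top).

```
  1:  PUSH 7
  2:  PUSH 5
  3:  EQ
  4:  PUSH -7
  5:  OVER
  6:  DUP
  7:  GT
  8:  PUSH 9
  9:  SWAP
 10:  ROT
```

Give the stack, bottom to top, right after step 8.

PUSH 7  -> [7]
PUSH 5  -> [7, 5]
EQ      -> [0]
PUSH -7 -> [0, -7]
OVER    -> [0, -7, 0]
DUP     -> [0, -7, 0, 0]
GT      -> [0, -7, 0]
PUSH 9  -> [0, -7, 0, 9]

[0, -7, 0, 9]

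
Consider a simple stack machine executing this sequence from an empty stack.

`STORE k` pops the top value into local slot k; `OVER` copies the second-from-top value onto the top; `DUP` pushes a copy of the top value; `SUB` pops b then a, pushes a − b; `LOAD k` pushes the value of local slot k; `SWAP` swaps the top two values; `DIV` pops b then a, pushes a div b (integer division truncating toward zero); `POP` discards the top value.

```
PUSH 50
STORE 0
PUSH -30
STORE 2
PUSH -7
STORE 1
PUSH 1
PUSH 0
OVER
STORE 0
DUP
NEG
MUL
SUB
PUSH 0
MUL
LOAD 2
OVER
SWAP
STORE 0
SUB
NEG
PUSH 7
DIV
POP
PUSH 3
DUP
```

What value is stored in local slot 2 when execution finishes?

PUSH 50  -> [50]
STORE 0  -> []
PUSH -30 -> [-30]
STORE 2  -> []
PUSH -7  -> [-7]
STORE 1  -> []
PUSH 1   -> [1]
PUSH 0   -> [1, 0]
OVER     -> [1, 0, 1]
STORE 0  -> [1, 0]
DUP      -> [1, 0, 0]
NEG      -> [1, 0, 0]
MUL      -> [1, 0]
SUB      -> [1]
PUSH 0   -> [1, 0]
MUL      -> [0]
LOAD 2   -> [0, -30]
OVER     -> [0, -30, 0]
SWAP     -> [0, 0, -30]
STORE 0  -> [0, 0]
SUB      -> [0]
NEG      -> [0]
PUSH 7   -> [0, 7]
DIV      -> [0]
POP      -> []
PUSH 3   -> [3]
DUP      -> [3, 3]

-30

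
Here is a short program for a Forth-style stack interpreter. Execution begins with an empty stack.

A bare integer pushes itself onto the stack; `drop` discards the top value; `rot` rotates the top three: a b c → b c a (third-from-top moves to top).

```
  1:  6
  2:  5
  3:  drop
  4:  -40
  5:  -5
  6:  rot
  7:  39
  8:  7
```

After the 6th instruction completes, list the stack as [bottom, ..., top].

[-40, -5, 6]

6    -> [6]
5    -> [6, 5]
drop -> [6]
-40  -> [6, -40]
-5   -> [6, -40, -5]
rot  -> [-40, -5, 6]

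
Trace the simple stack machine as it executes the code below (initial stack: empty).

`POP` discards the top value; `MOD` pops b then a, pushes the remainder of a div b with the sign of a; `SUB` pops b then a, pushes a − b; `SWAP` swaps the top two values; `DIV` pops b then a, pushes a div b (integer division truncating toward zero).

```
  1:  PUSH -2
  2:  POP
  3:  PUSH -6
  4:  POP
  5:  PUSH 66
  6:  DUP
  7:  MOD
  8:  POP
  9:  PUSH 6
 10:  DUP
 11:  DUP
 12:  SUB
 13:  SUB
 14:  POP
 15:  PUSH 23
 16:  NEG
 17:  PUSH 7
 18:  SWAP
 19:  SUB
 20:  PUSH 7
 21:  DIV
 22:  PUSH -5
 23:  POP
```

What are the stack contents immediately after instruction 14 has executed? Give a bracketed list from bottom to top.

PUSH -2 : [-2]
POP     : []
PUSH -6 : [-6]
POP     : []
PUSH 66 : [66]
DUP     : [66, 66]
MOD     : [0]
POP     : []
PUSH 6  : [6]
DUP     : [6, 6]
DUP     : [6, 6, 6]
SUB     : [6, 0]
SUB     : [6]
POP     : []

[]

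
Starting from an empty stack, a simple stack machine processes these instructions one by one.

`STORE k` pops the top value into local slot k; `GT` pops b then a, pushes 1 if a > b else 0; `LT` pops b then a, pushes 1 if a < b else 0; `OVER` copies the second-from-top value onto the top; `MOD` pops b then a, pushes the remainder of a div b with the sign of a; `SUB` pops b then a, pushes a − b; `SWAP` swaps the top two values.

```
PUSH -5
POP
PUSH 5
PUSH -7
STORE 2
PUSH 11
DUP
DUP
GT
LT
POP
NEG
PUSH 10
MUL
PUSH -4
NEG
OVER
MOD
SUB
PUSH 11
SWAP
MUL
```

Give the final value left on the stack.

PUSH -5  -5
POP      (empty)
PUSH 5   5
PUSH -7  5 -7
STORE 2  5
PUSH 11  5 11
DUP      5 11 11
DUP      5 11 11 11
GT       5 11 0
LT       5 0
POP      5
NEG      -5
PUSH 10  -5 10
MUL      -50
PUSH -4  -50 -4
NEG      -50 4
OVER     -50 4 -50
MOD      -50 4
SUB      -54
PUSH 11  -54 11
SWAP     11 -54
MUL      -594

-594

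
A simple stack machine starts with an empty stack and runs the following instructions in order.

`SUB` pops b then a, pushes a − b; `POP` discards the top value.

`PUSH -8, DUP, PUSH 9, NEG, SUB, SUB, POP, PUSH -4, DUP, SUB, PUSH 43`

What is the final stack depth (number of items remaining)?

2

PUSH -8 → [-8]
DUP     → [-8, -8]
PUSH 9  → [-8, -8, 9]
NEG     → [-8, -8, -9]
SUB     → [-8, 1]
SUB     → [-9]
POP     → []
PUSH -4 → [-4]
DUP     → [-4, -4]
SUB     → [0]
PUSH 43 → [0, 43]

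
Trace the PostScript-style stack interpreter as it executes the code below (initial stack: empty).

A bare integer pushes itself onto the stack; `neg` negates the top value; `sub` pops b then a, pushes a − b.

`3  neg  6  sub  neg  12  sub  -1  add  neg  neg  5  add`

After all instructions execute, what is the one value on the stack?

3   -> 3
neg -> -3
6   -> -3 6
sub -> -9
neg -> 9
12  -> 9 12
sub -> -3
-1  -> -3 -1
add -> -4
neg -> 4
neg -> -4
5   -> -4 5
add -> 1

1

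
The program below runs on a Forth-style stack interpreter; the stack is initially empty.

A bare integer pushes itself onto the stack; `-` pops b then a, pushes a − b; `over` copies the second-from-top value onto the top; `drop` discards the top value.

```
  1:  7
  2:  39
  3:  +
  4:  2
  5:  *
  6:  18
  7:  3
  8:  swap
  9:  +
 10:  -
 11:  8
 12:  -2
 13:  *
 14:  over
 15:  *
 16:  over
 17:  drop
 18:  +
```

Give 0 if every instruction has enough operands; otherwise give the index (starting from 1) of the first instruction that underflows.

7    : [7]
39   : [7, 39]
+    : [46]
2    : [46, 2]
*    : [92]
18   : [92, 18]
3    : [92, 18, 3]
swap : [92, 3, 18]
+    : [92, 21]
-    : [71]
8    : [71, 8]
-2   : [71, 8, -2]
*    : [71, -16]
over : [71, -16, 71]
*    : [71, -1136]
over : [71, -1136, 71]
drop : [71, -1136]
+    : [-1065]

0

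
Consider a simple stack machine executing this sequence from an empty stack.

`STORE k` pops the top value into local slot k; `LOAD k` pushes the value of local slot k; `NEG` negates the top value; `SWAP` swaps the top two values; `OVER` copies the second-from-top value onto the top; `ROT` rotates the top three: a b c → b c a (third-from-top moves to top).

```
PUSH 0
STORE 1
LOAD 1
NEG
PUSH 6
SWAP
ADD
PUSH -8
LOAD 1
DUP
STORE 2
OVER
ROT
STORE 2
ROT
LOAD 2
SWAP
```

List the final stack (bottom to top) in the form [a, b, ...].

[0, -8, -8, 6]

PUSH 0  -> 0
STORE 1 -> (empty)
LOAD 1  -> 0
NEG     -> 0
PUSH 6  -> 0 6
SWAP    -> 6 0
ADD     -> 6
PUSH -8 -> 6 -8
LOAD 1  -> 6 -8 0
DUP     -> 6 -8 0 0
STORE 2 -> 6 -8 0
OVER    -> 6 -8 0 -8
ROT     -> 6 0 -8 -8
STORE 2 -> 6 0 -8
ROT     -> 0 -8 6
LOAD 2  -> 0 -8 6 -8
SWAP    -> 0 -8 -8 6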